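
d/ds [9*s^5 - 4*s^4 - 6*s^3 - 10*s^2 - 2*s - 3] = 45*s^4 - 16*s^3 - 18*s^2 - 20*s - 2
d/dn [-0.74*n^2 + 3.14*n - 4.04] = 3.14 - 1.48*n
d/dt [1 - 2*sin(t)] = -2*cos(t)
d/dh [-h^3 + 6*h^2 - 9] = 3*h*(4 - h)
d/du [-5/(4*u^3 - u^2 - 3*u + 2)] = 5*(12*u^2 - 2*u - 3)/(4*u^3 - u^2 - 3*u + 2)^2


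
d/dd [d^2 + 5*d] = 2*d + 5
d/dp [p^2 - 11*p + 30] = 2*p - 11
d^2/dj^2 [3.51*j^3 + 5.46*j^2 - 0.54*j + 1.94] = 21.06*j + 10.92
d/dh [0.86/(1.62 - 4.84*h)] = 4.1624/(4.84*h - 1.62)^2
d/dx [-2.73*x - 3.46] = -2.73000000000000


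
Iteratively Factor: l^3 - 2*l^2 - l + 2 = (l + 1)*(l^2 - 3*l + 2) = (l - 1)*(l + 1)*(l - 2)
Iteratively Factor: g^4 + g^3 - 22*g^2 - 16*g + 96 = (g + 4)*(g^3 - 3*g^2 - 10*g + 24) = (g - 2)*(g + 4)*(g^2 - g - 12) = (g - 2)*(g + 3)*(g + 4)*(g - 4)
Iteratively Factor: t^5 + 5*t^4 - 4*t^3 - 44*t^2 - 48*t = (t + 2)*(t^4 + 3*t^3 - 10*t^2 - 24*t) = (t + 2)^2*(t^3 + t^2 - 12*t) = (t + 2)^2*(t + 4)*(t^2 - 3*t) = (t - 3)*(t + 2)^2*(t + 4)*(t)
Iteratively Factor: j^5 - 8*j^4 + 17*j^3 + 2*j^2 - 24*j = (j)*(j^4 - 8*j^3 + 17*j^2 + 2*j - 24) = j*(j - 4)*(j^3 - 4*j^2 + j + 6) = j*(j - 4)*(j + 1)*(j^2 - 5*j + 6) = j*(j - 4)*(j - 2)*(j + 1)*(j - 3)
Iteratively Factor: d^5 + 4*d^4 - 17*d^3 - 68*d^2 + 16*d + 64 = (d + 4)*(d^4 - 17*d^2 + 16) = (d - 1)*(d + 4)*(d^3 + d^2 - 16*d - 16) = (d - 4)*(d - 1)*(d + 4)*(d^2 + 5*d + 4) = (d - 4)*(d - 1)*(d + 4)^2*(d + 1)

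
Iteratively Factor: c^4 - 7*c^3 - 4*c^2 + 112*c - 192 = (c - 3)*(c^3 - 4*c^2 - 16*c + 64) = (c - 3)*(c + 4)*(c^2 - 8*c + 16) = (c - 4)*(c - 3)*(c + 4)*(c - 4)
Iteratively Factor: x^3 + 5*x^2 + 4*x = (x)*(x^2 + 5*x + 4) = x*(x + 4)*(x + 1)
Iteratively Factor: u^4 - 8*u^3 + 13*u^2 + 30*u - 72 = (u - 3)*(u^3 - 5*u^2 - 2*u + 24) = (u - 3)^2*(u^2 - 2*u - 8) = (u - 3)^2*(u + 2)*(u - 4)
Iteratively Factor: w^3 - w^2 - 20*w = (w + 4)*(w^2 - 5*w) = (w - 5)*(w + 4)*(w)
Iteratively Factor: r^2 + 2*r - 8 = (r - 2)*(r + 4)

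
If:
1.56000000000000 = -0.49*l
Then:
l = -3.18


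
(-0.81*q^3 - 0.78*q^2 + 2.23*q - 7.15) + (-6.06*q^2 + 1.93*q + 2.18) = -0.81*q^3 - 6.84*q^2 + 4.16*q - 4.97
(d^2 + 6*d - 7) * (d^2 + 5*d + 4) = d^4 + 11*d^3 + 27*d^2 - 11*d - 28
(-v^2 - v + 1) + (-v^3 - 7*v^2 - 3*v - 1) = -v^3 - 8*v^2 - 4*v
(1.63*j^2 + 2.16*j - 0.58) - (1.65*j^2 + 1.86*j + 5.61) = -0.02*j^2 + 0.3*j - 6.19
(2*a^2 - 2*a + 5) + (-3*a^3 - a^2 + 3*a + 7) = -3*a^3 + a^2 + a + 12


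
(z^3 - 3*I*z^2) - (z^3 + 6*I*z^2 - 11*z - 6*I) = -9*I*z^2 + 11*z + 6*I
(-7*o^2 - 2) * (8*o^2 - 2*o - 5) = -56*o^4 + 14*o^3 + 19*o^2 + 4*o + 10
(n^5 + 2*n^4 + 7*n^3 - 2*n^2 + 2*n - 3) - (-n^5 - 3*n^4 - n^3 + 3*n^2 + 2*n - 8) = 2*n^5 + 5*n^4 + 8*n^3 - 5*n^2 + 5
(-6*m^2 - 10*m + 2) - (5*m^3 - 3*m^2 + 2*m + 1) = -5*m^3 - 3*m^2 - 12*m + 1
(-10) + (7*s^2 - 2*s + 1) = 7*s^2 - 2*s - 9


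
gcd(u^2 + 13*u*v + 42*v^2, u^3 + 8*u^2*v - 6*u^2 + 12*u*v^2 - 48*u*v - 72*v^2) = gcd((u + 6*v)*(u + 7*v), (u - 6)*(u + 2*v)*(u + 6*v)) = u + 6*v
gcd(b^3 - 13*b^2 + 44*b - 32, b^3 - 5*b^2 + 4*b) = b^2 - 5*b + 4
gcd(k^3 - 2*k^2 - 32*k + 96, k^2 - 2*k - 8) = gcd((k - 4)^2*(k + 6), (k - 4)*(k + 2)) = k - 4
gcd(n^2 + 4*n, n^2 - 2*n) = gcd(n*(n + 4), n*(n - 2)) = n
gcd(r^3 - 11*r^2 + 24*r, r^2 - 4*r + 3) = r - 3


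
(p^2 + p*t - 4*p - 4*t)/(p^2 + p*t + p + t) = (p - 4)/(p + 1)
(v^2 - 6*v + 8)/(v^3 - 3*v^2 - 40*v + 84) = (v - 4)/(v^2 - v - 42)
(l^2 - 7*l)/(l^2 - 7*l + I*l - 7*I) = l/(l + I)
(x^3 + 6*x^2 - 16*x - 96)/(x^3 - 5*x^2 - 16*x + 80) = (x + 6)/(x - 5)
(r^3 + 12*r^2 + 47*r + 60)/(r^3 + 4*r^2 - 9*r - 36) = (r + 5)/(r - 3)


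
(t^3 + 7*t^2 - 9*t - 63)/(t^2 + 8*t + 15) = (t^2 + 4*t - 21)/(t + 5)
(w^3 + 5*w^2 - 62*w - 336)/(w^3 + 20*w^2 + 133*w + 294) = (w - 8)/(w + 7)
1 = 1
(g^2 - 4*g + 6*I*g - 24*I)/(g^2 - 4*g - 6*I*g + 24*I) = (g + 6*I)/(g - 6*I)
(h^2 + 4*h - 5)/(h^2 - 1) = (h + 5)/(h + 1)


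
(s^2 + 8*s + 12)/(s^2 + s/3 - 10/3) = 3*(s + 6)/(3*s - 5)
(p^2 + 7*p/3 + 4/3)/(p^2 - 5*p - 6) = (p + 4/3)/(p - 6)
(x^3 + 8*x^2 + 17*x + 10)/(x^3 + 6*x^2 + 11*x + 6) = (x + 5)/(x + 3)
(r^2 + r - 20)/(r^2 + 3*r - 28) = (r + 5)/(r + 7)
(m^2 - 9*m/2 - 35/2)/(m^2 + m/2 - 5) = (m - 7)/(m - 2)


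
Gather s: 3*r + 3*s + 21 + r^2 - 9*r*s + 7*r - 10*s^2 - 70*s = r^2 + 10*r - 10*s^2 + s*(-9*r - 67) + 21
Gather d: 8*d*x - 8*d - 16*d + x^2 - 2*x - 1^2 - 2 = d*(8*x - 24) + x^2 - 2*x - 3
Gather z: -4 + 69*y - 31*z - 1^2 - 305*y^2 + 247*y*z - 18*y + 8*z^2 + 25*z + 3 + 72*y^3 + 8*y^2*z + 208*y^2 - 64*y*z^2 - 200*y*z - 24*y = 72*y^3 - 97*y^2 + 27*y + z^2*(8 - 64*y) + z*(8*y^2 + 47*y - 6) - 2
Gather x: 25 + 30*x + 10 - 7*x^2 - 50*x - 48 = -7*x^2 - 20*x - 13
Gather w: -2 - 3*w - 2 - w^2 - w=-w^2 - 4*w - 4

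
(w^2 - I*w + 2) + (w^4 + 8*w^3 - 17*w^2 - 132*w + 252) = w^4 + 8*w^3 - 16*w^2 - 132*w - I*w + 254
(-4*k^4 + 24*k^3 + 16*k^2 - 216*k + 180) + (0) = -4*k^4 + 24*k^3 + 16*k^2 - 216*k + 180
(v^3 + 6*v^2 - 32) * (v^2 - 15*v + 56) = v^5 - 9*v^4 - 34*v^3 + 304*v^2 + 480*v - 1792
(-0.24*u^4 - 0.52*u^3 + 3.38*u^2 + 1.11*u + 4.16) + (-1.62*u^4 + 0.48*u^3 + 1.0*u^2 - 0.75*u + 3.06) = -1.86*u^4 - 0.04*u^3 + 4.38*u^2 + 0.36*u + 7.22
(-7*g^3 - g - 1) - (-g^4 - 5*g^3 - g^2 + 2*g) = g^4 - 2*g^3 + g^2 - 3*g - 1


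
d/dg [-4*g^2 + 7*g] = 7 - 8*g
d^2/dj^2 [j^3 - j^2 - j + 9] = 6*j - 2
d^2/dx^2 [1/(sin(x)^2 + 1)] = 2*(-2*sin(x)^4 + 5*sin(x)^2 - 1)/(sin(x)^2 + 1)^3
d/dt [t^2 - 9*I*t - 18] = 2*t - 9*I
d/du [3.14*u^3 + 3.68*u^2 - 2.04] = u*(9.42*u + 7.36)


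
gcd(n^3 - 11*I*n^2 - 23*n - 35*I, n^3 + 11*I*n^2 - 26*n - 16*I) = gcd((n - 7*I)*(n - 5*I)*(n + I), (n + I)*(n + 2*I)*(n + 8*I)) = n + I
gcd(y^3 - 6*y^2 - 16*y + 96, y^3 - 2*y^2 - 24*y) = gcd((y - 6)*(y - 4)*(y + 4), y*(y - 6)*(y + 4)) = y^2 - 2*y - 24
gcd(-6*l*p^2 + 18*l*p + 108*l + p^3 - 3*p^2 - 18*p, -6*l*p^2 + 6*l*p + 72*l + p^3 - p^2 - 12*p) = -6*l*p - 18*l + p^2 + 3*p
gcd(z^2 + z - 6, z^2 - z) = 1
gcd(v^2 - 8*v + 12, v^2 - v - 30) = v - 6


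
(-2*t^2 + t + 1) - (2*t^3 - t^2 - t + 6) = -2*t^3 - t^2 + 2*t - 5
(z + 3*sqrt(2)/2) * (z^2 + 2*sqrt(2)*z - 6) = z^3 + 7*sqrt(2)*z^2/2 - 9*sqrt(2)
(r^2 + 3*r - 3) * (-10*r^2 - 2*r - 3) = -10*r^4 - 32*r^3 + 21*r^2 - 3*r + 9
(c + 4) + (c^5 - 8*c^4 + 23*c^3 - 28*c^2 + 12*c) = c^5 - 8*c^4 + 23*c^3 - 28*c^2 + 13*c + 4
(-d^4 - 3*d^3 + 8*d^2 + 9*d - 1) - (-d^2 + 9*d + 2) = -d^4 - 3*d^3 + 9*d^2 - 3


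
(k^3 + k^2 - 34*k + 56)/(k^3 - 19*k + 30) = (k^2 + 3*k - 28)/(k^2 + 2*k - 15)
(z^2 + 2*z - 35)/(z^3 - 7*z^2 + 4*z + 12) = (z^2 + 2*z - 35)/(z^3 - 7*z^2 + 4*z + 12)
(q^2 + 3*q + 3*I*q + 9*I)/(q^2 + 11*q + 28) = (q^2 + 3*q*(1 + I) + 9*I)/(q^2 + 11*q + 28)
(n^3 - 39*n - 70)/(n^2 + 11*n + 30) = (n^2 - 5*n - 14)/(n + 6)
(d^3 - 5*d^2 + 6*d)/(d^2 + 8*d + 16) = d*(d^2 - 5*d + 6)/(d^2 + 8*d + 16)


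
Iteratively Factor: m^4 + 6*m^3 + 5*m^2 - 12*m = (m + 3)*(m^3 + 3*m^2 - 4*m) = (m + 3)*(m + 4)*(m^2 - m) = m*(m + 3)*(m + 4)*(m - 1)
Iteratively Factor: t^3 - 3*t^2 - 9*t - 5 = (t - 5)*(t^2 + 2*t + 1) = (t - 5)*(t + 1)*(t + 1)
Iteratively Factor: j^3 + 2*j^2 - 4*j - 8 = (j - 2)*(j^2 + 4*j + 4) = (j - 2)*(j + 2)*(j + 2)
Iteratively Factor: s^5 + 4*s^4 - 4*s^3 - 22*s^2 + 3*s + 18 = (s - 1)*(s^4 + 5*s^3 + s^2 - 21*s - 18) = (s - 1)*(s + 3)*(s^3 + 2*s^2 - 5*s - 6) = (s - 1)*(s + 1)*(s + 3)*(s^2 + s - 6) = (s - 2)*(s - 1)*(s + 1)*(s + 3)*(s + 3)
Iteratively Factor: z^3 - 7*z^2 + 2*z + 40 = (z + 2)*(z^2 - 9*z + 20) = (z - 5)*(z + 2)*(z - 4)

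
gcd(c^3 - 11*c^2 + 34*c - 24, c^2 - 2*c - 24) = c - 6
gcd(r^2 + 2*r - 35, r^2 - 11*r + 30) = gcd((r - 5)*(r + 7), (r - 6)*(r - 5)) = r - 5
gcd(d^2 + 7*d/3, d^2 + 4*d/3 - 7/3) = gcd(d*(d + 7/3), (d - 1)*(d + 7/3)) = d + 7/3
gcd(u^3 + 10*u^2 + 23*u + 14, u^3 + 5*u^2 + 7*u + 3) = u + 1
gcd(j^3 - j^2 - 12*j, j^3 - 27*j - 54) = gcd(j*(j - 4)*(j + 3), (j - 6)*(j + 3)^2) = j + 3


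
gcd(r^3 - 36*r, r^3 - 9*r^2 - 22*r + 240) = r - 6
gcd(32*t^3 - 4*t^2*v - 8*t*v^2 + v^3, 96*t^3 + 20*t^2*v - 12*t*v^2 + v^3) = 16*t^2 + 6*t*v - v^2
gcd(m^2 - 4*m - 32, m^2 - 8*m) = m - 8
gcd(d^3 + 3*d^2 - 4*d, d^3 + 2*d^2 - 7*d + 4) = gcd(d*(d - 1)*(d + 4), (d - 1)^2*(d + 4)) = d^2 + 3*d - 4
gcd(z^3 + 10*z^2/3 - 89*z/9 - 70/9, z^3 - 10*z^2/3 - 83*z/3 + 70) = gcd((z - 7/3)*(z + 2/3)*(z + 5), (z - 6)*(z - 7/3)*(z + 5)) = z^2 + 8*z/3 - 35/3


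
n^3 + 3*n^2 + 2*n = n*(n + 1)*(n + 2)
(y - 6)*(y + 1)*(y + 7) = y^3 + 2*y^2 - 41*y - 42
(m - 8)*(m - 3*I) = m^2 - 8*m - 3*I*m + 24*I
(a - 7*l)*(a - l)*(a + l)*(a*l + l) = a^4*l - 7*a^3*l^2 + a^3*l - a^2*l^3 - 7*a^2*l^2 + 7*a*l^4 - a*l^3 + 7*l^4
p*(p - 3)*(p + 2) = p^3 - p^2 - 6*p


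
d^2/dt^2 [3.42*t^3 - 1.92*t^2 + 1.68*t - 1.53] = 20.52*t - 3.84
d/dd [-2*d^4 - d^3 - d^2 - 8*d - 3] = -8*d^3 - 3*d^2 - 2*d - 8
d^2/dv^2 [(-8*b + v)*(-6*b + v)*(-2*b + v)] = -32*b + 6*v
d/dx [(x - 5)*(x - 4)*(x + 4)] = 3*x^2 - 10*x - 16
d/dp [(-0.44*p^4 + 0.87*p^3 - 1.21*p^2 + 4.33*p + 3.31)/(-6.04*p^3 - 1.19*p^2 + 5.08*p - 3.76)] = (2.6576*p^6 + 1.0472*p^5 - 15.0493*p^4 + 67.7632*p^3 + 49.1695*p^2 + 16.977*p - 33.0956)/(36.4816*p^6 + 14.3752*p^5 - 59.9503*p^4 + 33.3304*p^3 + 34.7552*p^2 - 38.2016*p + 14.1376)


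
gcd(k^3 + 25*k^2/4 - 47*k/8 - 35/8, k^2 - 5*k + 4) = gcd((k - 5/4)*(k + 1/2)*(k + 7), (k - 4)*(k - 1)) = 1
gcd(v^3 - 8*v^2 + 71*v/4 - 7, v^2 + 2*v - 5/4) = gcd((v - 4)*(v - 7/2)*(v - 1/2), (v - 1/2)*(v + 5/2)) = v - 1/2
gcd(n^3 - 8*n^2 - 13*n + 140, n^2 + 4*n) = n + 4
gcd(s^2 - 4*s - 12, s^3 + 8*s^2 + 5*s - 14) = s + 2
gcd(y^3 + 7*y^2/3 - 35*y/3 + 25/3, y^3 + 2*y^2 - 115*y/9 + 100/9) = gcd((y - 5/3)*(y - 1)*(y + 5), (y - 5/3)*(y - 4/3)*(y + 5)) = y^2 + 10*y/3 - 25/3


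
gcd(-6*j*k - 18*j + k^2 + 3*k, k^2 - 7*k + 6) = 1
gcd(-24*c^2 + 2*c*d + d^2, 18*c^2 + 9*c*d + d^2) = 6*c + d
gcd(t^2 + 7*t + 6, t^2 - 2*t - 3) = t + 1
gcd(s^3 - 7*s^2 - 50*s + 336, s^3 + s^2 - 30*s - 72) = s - 6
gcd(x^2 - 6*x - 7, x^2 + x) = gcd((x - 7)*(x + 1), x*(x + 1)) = x + 1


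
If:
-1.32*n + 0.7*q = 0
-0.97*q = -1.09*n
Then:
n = 0.00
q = 0.00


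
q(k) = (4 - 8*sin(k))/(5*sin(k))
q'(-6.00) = -9.84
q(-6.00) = 1.26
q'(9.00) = 4.29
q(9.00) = 0.34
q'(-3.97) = 1.00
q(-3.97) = -0.51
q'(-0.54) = -2.60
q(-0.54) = -3.16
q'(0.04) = -499.87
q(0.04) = 18.41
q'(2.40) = 1.29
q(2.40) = -0.42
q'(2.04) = 0.45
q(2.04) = -0.70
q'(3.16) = 2360.93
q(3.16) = -45.06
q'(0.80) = -1.08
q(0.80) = -0.48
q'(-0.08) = -124.87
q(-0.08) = -11.61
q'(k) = -(4 - 8*sin(k))*cos(k)/(5*sin(k)^2) - 8*cos(k)/(5*sin(k)) = -4*cos(k)/(5*sin(k)^2)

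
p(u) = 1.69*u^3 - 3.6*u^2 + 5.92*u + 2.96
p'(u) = 5.07*u^2 - 7.2*u + 5.92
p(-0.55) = -1.67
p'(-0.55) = 11.41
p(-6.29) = -597.28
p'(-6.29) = 251.80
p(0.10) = 3.52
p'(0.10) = 5.25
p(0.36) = 4.70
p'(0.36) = 3.99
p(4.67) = 124.22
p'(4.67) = 82.87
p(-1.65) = -24.20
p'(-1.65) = 31.60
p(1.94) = 13.24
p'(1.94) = 11.03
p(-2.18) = -44.56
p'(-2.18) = 45.71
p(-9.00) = -1573.93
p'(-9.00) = 481.39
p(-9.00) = -1573.93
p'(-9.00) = 481.39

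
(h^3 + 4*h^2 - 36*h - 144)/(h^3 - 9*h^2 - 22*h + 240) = (h^2 + 10*h + 24)/(h^2 - 3*h - 40)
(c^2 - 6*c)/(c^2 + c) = (c - 6)/(c + 1)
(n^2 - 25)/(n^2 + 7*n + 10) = (n - 5)/(n + 2)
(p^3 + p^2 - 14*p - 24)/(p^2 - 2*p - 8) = p + 3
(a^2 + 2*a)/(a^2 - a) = (a + 2)/(a - 1)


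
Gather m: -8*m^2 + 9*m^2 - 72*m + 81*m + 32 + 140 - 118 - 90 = m^2 + 9*m - 36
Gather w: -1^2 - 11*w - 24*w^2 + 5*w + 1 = -24*w^2 - 6*w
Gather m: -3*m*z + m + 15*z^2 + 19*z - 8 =m*(1 - 3*z) + 15*z^2 + 19*z - 8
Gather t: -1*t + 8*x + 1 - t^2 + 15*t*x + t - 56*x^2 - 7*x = -t^2 + 15*t*x - 56*x^2 + x + 1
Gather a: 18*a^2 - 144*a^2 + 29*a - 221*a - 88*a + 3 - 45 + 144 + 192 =-126*a^2 - 280*a + 294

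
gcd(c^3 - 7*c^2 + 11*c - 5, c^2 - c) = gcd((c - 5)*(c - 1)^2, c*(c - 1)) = c - 1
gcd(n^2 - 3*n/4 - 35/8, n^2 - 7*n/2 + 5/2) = n - 5/2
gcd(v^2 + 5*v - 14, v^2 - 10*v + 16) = v - 2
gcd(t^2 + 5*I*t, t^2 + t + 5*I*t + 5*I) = t + 5*I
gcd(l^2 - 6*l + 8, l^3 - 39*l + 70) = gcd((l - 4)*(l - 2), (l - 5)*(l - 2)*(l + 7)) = l - 2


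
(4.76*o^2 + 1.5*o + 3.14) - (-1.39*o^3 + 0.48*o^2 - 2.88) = 1.39*o^3 + 4.28*o^2 + 1.5*o + 6.02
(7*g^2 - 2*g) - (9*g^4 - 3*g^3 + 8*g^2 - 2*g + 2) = -9*g^4 + 3*g^3 - g^2 - 2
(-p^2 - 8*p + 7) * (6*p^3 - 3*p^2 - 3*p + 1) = -6*p^5 - 45*p^4 + 69*p^3 + 2*p^2 - 29*p + 7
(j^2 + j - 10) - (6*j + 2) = j^2 - 5*j - 12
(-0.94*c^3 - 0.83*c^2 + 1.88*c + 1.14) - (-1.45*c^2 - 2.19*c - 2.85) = -0.94*c^3 + 0.62*c^2 + 4.07*c + 3.99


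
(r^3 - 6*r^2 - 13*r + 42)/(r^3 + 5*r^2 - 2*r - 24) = (r - 7)/(r + 4)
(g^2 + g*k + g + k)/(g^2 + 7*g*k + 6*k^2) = (g + 1)/(g + 6*k)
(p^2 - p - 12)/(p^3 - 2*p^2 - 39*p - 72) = (p - 4)/(p^2 - 5*p - 24)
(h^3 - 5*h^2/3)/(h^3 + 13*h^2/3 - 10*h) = h/(h + 6)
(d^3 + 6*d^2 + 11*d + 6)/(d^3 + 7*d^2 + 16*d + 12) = (d + 1)/(d + 2)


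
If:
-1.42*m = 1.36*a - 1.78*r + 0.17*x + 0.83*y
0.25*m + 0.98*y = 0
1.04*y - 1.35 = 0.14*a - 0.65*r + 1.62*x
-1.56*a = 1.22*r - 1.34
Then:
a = 1.30929859021684*y + 0.5720828804519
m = -3.92*y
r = 0.366844841389373 - 1.67418508257236*y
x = -0.142914880433575*y - 0.735581763185292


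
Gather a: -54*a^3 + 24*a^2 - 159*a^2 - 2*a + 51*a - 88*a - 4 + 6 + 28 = -54*a^3 - 135*a^2 - 39*a + 30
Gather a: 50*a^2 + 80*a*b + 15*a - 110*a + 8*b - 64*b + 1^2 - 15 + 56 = 50*a^2 + a*(80*b - 95) - 56*b + 42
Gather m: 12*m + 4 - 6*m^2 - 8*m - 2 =-6*m^2 + 4*m + 2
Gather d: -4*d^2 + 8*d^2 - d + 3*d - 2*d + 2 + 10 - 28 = 4*d^2 - 16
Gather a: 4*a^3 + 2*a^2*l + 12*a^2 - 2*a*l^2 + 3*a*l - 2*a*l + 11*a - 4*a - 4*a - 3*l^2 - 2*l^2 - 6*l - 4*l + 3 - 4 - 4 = 4*a^3 + a^2*(2*l + 12) + a*(-2*l^2 + l + 3) - 5*l^2 - 10*l - 5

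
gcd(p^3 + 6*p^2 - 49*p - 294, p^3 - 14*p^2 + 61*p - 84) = p - 7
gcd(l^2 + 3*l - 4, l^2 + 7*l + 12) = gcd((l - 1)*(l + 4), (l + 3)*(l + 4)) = l + 4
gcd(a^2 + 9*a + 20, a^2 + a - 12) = a + 4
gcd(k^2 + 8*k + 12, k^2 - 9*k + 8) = 1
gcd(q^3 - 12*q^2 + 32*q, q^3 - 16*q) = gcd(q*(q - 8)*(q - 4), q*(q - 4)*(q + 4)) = q^2 - 4*q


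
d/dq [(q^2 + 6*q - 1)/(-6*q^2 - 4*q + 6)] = 8*(q^2 + 1)/(9*q^4 + 12*q^3 - 14*q^2 - 12*q + 9)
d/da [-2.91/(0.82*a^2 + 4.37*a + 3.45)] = (4.7724*a + 12.7167)/(0.82*a^2 + 4.37*a + 3.45)^2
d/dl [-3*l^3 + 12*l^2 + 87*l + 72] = -9*l^2 + 24*l + 87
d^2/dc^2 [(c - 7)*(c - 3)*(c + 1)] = 6*c - 18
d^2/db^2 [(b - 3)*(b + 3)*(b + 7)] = 6*b + 14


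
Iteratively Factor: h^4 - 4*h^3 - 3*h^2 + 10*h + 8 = (h + 1)*(h^3 - 5*h^2 + 2*h + 8) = (h - 4)*(h + 1)*(h^2 - h - 2) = (h - 4)*(h + 1)^2*(h - 2)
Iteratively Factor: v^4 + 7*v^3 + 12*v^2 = (v + 3)*(v^3 + 4*v^2) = (v + 3)*(v + 4)*(v^2) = v*(v + 3)*(v + 4)*(v)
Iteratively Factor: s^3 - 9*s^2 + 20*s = (s)*(s^2 - 9*s + 20) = s*(s - 4)*(s - 5)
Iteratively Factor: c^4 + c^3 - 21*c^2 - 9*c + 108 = (c - 3)*(c^3 + 4*c^2 - 9*c - 36) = (c - 3)^2*(c^2 + 7*c + 12) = (c - 3)^2*(c + 4)*(c + 3)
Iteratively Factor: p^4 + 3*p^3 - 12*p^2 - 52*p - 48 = (p + 2)*(p^3 + p^2 - 14*p - 24) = (p - 4)*(p + 2)*(p^2 + 5*p + 6) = (p - 4)*(p + 2)*(p + 3)*(p + 2)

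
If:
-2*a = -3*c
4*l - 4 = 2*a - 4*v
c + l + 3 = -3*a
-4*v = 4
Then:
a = -6/5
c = -4/5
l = 7/5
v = -1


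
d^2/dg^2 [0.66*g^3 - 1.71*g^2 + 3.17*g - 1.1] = 3.96*g - 3.42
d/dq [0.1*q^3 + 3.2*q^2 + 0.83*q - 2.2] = 0.3*q^2 + 6.4*q + 0.83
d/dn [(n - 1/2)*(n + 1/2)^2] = 3*n^2 + n - 1/4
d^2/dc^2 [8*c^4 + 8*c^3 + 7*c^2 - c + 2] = 96*c^2 + 48*c + 14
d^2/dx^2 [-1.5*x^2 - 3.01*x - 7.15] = -3.00000000000000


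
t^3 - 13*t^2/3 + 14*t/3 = t*(t - 7/3)*(t - 2)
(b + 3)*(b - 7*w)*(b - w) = b^3 - 8*b^2*w + 3*b^2 + 7*b*w^2 - 24*b*w + 21*w^2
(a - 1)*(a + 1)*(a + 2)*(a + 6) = a^4 + 8*a^3 + 11*a^2 - 8*a - 12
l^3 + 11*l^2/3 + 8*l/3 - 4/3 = (l - 1/3)*(l + 2)^2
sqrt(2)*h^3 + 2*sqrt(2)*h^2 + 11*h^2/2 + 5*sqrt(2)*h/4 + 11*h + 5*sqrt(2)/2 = (h + 2)*(h + 5*sqrt(2)/2)*(sqrt(2)*h + 1/2)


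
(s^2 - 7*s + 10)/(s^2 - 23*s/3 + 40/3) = 3*(s - 2)/(3*s - 8)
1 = 1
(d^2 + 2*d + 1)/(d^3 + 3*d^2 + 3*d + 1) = 1/(d + 1)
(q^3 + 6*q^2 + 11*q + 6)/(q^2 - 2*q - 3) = (q^2 + 5*q + 6)/(q - 3)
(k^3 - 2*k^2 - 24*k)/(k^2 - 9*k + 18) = k*(k + 4)/(k - 3)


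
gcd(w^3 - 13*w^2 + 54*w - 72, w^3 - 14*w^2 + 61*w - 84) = w^2 - 7*w + 12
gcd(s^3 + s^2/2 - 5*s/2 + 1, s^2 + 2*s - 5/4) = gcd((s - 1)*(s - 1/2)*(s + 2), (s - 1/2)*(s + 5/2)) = s - 1/2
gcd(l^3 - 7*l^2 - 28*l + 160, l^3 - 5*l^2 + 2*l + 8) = l - 4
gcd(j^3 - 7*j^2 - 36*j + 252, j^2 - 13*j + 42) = j^2 - 13*j + 42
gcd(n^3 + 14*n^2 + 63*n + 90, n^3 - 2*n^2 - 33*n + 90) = n + 6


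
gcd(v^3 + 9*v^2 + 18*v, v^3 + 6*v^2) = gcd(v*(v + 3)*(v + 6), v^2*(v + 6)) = v^2 + 6*v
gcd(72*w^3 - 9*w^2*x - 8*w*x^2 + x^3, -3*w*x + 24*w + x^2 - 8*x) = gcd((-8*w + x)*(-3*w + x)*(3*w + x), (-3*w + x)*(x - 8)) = -3*w + x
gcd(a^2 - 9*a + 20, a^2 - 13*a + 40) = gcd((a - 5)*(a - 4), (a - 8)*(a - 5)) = a - 5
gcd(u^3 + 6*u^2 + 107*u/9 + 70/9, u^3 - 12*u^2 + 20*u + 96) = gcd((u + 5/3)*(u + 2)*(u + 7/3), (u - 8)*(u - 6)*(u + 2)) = u + 2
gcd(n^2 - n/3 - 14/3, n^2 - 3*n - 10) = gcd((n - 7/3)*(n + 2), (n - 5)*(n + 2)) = n + 2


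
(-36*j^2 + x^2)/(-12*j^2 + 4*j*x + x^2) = (-6*j + x)/(-2*j + x)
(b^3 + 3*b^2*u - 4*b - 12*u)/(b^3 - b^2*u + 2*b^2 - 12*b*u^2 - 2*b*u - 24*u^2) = (2 - b)/(-b + 4*u)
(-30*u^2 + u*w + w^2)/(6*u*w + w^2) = (-5*u + w)/w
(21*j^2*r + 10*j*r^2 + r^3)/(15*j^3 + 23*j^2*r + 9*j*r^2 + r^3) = r*(7*j + r)/(5*j^2 + 6*j*r + r^2)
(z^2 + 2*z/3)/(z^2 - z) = (z + 2/3)/(z - 1)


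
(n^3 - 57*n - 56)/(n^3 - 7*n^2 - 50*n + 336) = (n + 1)/(n - 6)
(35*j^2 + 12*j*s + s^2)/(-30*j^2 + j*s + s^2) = (35*j^2 + 12*j*s + s^2)/(-30*j^2 + j*s + s^2)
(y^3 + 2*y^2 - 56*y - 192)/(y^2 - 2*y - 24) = (y^2 - 2*y - 48)/(y - 6)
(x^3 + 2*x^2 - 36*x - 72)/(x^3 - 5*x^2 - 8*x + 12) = (x + 6)/(x - 1)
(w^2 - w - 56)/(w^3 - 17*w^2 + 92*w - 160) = (w + 7)/(w^2 - 9*w + 20)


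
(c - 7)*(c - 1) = c^2 - 8*c + 7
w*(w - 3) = w^2 - 3*w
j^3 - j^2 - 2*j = j*(j - 2)*(j + 1)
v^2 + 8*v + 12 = (v + 2)*(v + 6)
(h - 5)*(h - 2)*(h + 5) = h^3 - 2*h^2 - 25*h + 50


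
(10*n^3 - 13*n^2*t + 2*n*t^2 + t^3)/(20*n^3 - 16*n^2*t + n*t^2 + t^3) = (-n + t)/(-2*n + t)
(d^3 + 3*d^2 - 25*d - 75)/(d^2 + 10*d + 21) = (d^2 - 25)/(d + 7)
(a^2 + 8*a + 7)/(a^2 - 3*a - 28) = (a^2 + 8*a + 7)/(a^2 - 3*a - 28)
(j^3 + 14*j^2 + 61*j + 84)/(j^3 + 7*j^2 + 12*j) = (j + 7)/j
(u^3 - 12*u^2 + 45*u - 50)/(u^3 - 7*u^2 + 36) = (u^3 - 12*u^2 + 45*u - 50)/(u^3 - 7*u^2 + 36)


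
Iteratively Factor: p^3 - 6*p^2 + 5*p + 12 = (p + 1)*(p^2 - 7*p + 12) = (p - 4)*(p + 1)*(p - 3)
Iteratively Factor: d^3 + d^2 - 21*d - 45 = (d - 5)*(d^2 + 6*d + 9) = (d - 5)*(d + 3)*(d + 3)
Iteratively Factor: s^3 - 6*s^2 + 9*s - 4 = (s - 1)*(s^2 - 5*s + 4) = (s - 1)^2*(s - 4)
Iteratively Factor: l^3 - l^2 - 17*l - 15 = (l - 5)*(l^2 + 4*l + 3) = (l - 5)*(l + 3)*(l + 1)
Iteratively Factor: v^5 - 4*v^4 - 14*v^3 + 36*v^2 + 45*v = (v - 3)*(v^4 - v^3 - 17*v^2 - 15*v) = (v - 3)*(v + 1)*(v^3 - 2*v^2 - 15*v) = v*(v - 3)*(v + 1)*(v^2 - 2*v - 15) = v*(v - 5)*(v - 3)*(v + 1)*(v + 3)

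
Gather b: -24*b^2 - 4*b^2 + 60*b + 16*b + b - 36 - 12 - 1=-28*b^2 + 77*b - 49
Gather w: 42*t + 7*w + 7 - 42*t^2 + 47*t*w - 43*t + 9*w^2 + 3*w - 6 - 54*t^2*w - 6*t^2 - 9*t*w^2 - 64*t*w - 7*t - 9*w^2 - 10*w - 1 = -48*t^2 - 9*t*w^2 - 8*t + w*(-54*t^2 - 17*t)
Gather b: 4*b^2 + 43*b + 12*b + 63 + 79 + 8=4*b^2 + 55*b + 150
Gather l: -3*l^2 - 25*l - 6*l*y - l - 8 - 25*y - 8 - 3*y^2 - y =-3*l^2 + l*(-6*y - 26) - 3*y^2 - 26*y - 16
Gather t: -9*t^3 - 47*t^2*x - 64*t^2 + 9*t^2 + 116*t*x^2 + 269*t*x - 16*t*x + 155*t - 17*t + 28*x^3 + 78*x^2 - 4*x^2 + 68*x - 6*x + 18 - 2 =-9*t^3 + t^2*(-47*x - 55) + t*(116*x^2 + 253*x + 138) + 28*x^3 + 74*x^2 + 62*x + 16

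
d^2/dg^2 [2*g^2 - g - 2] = 4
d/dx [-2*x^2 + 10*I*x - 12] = -4*x + 10*I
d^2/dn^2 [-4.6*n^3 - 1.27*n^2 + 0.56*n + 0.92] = -27.6*n - 2.54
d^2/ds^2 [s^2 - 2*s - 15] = 2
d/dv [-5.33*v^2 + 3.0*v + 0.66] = 3.0 - 10.66*v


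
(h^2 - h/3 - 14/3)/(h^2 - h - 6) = (h - 7/3)/(h - 3)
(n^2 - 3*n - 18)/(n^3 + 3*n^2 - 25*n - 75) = (n - 6)/(n^2 - 25)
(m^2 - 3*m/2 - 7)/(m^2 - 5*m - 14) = (m - 7/2)/(m - 7)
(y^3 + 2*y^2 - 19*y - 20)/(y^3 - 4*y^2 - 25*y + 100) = (y + 1)/(y - 5)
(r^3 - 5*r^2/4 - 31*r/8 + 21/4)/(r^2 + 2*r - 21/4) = (4*r^2 + r - 14)/(2*(2*r + 7))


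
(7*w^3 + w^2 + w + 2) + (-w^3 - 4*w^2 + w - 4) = 6*w^3 - 3*w^2 + 2*w - 2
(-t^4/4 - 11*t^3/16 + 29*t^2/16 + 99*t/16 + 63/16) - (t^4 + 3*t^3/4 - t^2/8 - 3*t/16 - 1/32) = -5*t^4/4 - 23*t^3/16 + 31*t^2/16 + 51*t/8 + 127/32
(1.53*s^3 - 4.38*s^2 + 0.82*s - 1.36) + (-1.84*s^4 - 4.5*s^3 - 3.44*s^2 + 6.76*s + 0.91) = -1.84*s^4 - 2.97*s^3 - 7.82*s^2 + 7.58*s - 0.45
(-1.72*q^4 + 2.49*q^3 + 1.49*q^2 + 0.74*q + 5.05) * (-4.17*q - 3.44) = 7.1724*q^5 - 4.4665*q^4 - 14.7789*q^3 - 8.2114*q^2 - 23.6041*q - 17.372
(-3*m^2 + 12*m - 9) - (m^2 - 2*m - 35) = -4*m^2 + 14*m + 26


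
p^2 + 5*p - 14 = (p - 2)*(p + 7)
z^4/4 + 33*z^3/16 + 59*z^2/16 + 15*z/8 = z*(z/4 + 1/4)*(z + 5/4)*(z + 6)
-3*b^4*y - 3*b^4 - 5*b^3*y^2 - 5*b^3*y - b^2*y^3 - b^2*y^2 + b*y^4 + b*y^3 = (-3*b + y)*(b + y)^2*(b*y + b)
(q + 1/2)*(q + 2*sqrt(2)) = q^2 + q/2 + 2*sqrt(2)*q + sqrt(2)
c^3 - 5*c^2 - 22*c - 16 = (c - 8)*(c + 1)*(c + 2)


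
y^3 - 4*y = y*(y - 2)*(y + 2)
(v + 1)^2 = v^2 + 2*v + 1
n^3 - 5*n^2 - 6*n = n*(n - 6)*(n + 1)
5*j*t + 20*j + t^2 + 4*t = (5*j + t)*(t + 4)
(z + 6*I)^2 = z^2 + 12*I*z - 36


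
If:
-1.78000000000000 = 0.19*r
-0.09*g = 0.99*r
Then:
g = 103.05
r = -9.37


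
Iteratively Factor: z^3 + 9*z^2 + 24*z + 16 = (z + 4)*(z^2 + 5*z + 4) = (z + 1)*(z + 4)*(z + 4)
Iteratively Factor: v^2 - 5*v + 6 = (v - 2)*(v - 3)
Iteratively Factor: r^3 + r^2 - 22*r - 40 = (r - 5)*(r^2 + 6*r + 8) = (r - 5)*(r + 4)*(r + 2)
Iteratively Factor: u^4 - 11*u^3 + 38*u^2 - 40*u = (u)*(u^3 - 11*u^2 + 38*u - 40) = u*(u - 4)*(u^2 - 7*u + 10) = u*(u - 4)*(u - 2)*(u - 5)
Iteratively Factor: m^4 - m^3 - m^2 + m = (m + 1)*(m^3 - 2*m^2 + m) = (m - 1)*(m + 1)*(m^2 - m) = (m - 1)^2*(m + 1)*(m)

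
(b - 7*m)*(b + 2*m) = b^2 - 5*b*m - 14*m^2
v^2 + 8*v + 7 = (v + 1)*(v + 7)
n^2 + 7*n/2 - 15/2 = (n - 3/2)*(n + 5)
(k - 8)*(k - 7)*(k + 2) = k^3 - 13*k^2 + 26*k + 112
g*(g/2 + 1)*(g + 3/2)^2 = g^4/2 + 5*g^3/2 + 33*g^2/8 + 9*g/4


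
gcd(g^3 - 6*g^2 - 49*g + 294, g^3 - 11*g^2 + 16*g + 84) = g^2 - 13*g + 42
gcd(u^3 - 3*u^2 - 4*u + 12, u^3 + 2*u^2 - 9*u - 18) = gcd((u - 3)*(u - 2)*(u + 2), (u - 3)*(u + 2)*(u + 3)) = u^2 - u - 6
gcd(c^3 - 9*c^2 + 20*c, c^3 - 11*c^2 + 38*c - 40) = c^2 - 9*c + 20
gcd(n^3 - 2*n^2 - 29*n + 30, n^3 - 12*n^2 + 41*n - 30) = n^2 - 7*n + 6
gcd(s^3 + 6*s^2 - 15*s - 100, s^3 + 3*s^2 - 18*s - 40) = s^2 + s - 20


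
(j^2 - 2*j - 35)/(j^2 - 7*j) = (j + 5)/j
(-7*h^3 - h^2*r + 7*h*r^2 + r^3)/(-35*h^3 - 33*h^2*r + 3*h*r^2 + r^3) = (-h + r)/(-5*h + r)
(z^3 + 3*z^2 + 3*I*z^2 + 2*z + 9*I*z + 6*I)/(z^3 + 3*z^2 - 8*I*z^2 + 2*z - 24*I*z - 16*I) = (z + 3*I)/(z - 8*I)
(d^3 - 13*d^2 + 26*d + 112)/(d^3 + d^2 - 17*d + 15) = (d^3 - 13*d^2 + 26*d + 112)/(d^3 + d^2 - 17*d + 15)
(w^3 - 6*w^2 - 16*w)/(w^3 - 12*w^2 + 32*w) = (w + 2)/(w - 4)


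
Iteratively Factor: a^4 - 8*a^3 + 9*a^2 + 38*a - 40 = (a - 5)*(a^3 - 3*a^2 - 6*a + 8) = (a - 5)*(a + 2)*(a^2 - 5*a + 4) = (a - 5)*(a - 4)*(a + 2)*(a - 1)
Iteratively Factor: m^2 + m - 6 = (m - 2)*(m + 3)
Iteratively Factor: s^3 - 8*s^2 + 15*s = (s - 5)*(s^2 - 3*s) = s*(s - 5)*(s - 3)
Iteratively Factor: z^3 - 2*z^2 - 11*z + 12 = (z - 1)*(z^2 - z - 12) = (z - 4)*(z - 1)*(z + 3)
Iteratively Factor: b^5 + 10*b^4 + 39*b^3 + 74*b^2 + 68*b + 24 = (b + 3)*(b^4 + 7*b^3 + 18*b^2 + 20*b + 8) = (b + 2)*(b + 3)*(b^3 + 5*b^2 + 8*b + 4) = (b + 2)^2*(b + 3)*(b^2 + 3*b + 2) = (b + 1)*(b + 2)^2*(b + 3)*(b + 2)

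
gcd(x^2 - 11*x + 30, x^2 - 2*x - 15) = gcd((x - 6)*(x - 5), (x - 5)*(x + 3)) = x - 5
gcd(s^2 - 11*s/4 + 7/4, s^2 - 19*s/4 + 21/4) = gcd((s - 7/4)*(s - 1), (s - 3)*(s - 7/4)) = s - 7/4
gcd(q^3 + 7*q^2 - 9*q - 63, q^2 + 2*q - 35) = q + 7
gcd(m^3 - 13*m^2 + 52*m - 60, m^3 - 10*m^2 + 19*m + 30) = m^2 - 11*m + 30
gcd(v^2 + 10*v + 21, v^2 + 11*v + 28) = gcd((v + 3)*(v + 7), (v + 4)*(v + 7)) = v + 7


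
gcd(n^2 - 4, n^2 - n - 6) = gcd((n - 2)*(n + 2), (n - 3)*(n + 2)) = n + 2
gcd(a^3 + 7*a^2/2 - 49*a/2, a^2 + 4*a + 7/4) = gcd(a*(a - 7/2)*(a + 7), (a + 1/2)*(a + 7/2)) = 1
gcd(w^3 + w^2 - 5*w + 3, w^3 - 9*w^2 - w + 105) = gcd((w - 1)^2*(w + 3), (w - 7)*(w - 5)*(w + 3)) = w + 3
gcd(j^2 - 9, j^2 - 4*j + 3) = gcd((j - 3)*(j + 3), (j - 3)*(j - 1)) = j - 3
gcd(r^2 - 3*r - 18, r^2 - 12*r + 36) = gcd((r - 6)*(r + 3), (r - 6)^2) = r - 6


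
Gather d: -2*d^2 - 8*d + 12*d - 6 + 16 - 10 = -2*d^2 + 4*d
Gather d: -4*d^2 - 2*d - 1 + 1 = -4*d^2 - 2*d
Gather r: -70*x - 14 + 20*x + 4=-50*x - 10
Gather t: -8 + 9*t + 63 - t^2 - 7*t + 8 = -t^2 + 2*t + 63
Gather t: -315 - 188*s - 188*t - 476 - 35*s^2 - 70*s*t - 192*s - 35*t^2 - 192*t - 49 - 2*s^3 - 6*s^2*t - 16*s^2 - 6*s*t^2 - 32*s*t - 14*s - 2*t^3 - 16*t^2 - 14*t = -2*s^3 - 51*s^2 - 394*s - 2*t^3 + t^2*(-6*s - 51) + t*(-6*s^2 - 102*s - 394) - 840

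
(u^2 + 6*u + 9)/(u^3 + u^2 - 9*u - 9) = (u + 3)/(u^2 - 2*u - 3)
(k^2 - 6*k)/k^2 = (k - 6)/k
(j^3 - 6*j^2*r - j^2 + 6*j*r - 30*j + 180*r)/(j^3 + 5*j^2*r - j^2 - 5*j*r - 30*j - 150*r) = (j - 6*r)/(j + 5*r)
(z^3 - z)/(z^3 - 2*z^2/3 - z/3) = 3*(z + 1)/(3*z + 1)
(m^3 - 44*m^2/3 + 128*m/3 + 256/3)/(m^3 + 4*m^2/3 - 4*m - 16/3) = (m^2 - 16*m + 64)/(m^2 - 4)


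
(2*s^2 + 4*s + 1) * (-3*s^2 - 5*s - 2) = -6*s^4 - 22*s^3 - 27*s^2 - 13*s - 2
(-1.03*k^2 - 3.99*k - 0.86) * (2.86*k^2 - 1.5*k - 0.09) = -2.9458*k^4 - 9.8664*k^3 + 3.6181*k^2 + 1.6491*k + 0.0774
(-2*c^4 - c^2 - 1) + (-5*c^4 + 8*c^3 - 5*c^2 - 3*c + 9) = -7*c^4 + 8*c^3 - 6*c^2 - 3*c + 8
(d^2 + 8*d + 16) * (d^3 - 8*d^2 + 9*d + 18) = d^5 - 39*d^3 - 38*d^2 + 288*d + 288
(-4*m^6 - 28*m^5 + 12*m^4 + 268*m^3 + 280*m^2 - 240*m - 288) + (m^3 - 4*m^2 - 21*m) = -4*m^6 - 28*m^5 + 12*m^4 + 269*m^3 + 276*m^2 - 261*m - 288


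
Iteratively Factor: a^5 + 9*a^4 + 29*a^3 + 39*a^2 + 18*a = (a + 3)*(a^4 + 6*a^3 + 11*a^2 + 6*a) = (a + 2)*(a + 3)*(a^3 + 4*a^2 + 3*a) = a*(a + 2)*(a + 3)*(a^2 + 4*a + 3) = a*(a + 1)*(a + 2)*(a + 3)*(a + 3)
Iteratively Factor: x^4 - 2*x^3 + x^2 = (x - 1)*(x^3 - x^2) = (x - 1)^2*(x^2) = x*(x - 1)^2*(x)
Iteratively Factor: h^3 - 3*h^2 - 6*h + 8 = (h + 2)*(h^2 - 5*h + 4) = (h - 1)*(h + 2)*(h - 4)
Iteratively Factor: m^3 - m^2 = (m)*(m^2 - m) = m^2*(m - 1)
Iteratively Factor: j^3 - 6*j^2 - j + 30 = (j - 3)*(j^2 - 3*j - 10) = (j - 5)*(j - 3)*(j + 2)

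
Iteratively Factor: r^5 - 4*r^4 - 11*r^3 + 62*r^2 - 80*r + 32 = (r - 1)*(r^4 - 3*r^3 - 14*r^2 + 48*r - 32) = (r - 1)*(r + 4)*(r^3 - 7*r^2 + 14*r - 8) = (r - 2)*(r - 1)*(r + 4)*(r^2 - 5*r + 4) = (r - 4)*(r - 2)*(r - 1)*(r + 4)*(r - 1)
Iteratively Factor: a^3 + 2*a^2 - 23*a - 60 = (a - 5)*(a^2 + 7*a + 12) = (a - 5)*(a + 3)*(a + 4)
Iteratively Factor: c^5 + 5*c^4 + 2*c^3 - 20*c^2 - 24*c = (c + 2)*(c^4 + 3*c^3 - 4*c^2 - 12*c) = (c - 2)*(c + 2)*(c^3 + 5*c^2 + 6*c) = (c - 2)*(c + 2)*(c + 3)*(c^2 + 2*c) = (c - 2)*(c + 2)^2*(c + 3)*(c)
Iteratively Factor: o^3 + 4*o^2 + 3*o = (o)*(o^2 + 4*o + 3) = o*(o + 3)*(o + 1)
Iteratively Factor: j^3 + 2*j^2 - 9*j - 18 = (j - 3)*(j^2 + 5*j + 6) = (j - 3)*(j + 2)*(j + 3)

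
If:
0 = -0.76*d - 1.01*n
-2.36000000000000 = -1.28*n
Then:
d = -2.45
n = 1.84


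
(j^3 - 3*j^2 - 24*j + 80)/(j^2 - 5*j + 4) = (j^2 + j - 20)/(j - 1)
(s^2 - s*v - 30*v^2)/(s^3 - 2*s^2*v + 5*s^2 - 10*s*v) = (s^2 - s*v - 30*v^2)/(s*(s^2 - 2*s*v + 5*s - 10*v))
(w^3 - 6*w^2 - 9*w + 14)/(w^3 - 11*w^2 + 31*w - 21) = (w + 2)/(w - 3)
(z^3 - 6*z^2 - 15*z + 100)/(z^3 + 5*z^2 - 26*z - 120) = (z - 5)/(z + 6)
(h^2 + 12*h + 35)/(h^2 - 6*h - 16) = (h^2 + 12*h + 35)/(h^2 - 6*h - 16)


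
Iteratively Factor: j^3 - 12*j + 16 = (j - 2)*(j^2 + 2*j - 8) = (j - 2)*(j + 4)*(j - 2)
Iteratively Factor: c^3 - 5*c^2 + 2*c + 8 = (c + 1)*(c^2 - 6*c + 8) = (c - 2)*(c + 1)*(c - 4)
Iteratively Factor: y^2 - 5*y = (y - 5)*(y)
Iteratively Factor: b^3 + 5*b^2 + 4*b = (b + 4)*(b^2 + b) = b*(b + 4)*(b + 1)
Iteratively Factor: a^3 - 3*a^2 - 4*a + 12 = (a + 2)*(a^2 - 5*a + 6) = (a - 2)*(a + 2)*(a - 3)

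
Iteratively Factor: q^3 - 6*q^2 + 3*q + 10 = (q - 2)*(q^2 - 4*q - 5) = (q - 5)*(q - 2)*(q + 1)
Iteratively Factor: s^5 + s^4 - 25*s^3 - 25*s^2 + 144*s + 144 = (s - 4)*(s^4 + 5*s^3 - 5*s^2 - 45*s - 36) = (s - 4)*(s + 3)*(s^3 + 2*s^2 - 11*s - 12) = (s - 4)*(s + 1)*(s + 3)*(s^2 + s - 12) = (s - 4)*(s + 1)*(s + 3)*(s + 4)*(s - 3)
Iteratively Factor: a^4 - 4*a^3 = (a)*(a^3 - 4*a^2) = a*(a - 4)*(a^2) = a^2*(a - 4)*(a)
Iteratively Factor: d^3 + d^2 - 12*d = (d - 3)*(d^2 + 4*d) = d*(d - 3)*(d + 4)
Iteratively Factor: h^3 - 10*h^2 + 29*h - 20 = (h - 4)*(h^2 - 6*h + 5) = (h - 5)*(h - 4)*(h - 1)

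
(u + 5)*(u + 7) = u^2 + 12*u + 35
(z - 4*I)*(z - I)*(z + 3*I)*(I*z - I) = I*z^4 + 2*z^3 - I*z^3 - 2*z^2 + 11*I*z^2 + 12*z - 11*I*z - 12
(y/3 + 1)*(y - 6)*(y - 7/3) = y^3/3 - 16*y^2/9 - 11*y/3 + 14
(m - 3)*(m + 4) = m^2 + m - 12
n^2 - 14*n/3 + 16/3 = (n - 8/3)*(n - 2)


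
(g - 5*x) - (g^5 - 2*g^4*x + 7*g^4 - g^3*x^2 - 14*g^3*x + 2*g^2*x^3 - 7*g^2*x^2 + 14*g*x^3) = -g^5 + 2*g^4*x - 7*g^4 + g^3*x^2 + 14*g^3*x - 2*g^2*x^3 + 7*g^2*x^2 - 14*g*x^3 + g - 5*x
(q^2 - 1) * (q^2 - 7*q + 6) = q^4 - 7*q^3 + 5*q^2 + 7*q - 6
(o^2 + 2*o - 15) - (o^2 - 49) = 2*o + 34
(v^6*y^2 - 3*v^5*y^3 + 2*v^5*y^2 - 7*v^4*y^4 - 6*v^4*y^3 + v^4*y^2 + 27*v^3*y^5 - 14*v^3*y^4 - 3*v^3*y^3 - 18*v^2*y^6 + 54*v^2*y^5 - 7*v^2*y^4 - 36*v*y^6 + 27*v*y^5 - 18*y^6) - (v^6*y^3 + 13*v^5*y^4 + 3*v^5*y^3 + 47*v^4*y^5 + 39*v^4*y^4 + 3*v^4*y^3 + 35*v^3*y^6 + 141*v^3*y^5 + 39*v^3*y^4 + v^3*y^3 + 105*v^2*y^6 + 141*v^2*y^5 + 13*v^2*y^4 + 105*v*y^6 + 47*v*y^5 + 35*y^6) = -v^6*y^3 + v^6*y^2 - 13*v^5*y^4 - 6*v^5*y^3 + 2*v^5*y^2 - 47*v^4*y^5 - 46*v^4*y^4 - 9*v^4*y^3 + v^4*y^2 - 35*v^3*y^6 - 114*v^3*y^5 - 53*v^3*y^4 - 4*v^3*y^3 - 123*v^2*y^6 - 87*v^2*y^5 - 20*v^2*y^4 - 141*v*y^6 - 20*v*y^5 - 53*y^6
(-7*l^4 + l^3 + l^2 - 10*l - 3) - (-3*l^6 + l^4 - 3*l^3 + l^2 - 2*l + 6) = 3*l^6 - 8*l^4 + 4*l^3 - 8*l - 9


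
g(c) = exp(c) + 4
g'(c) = exp(c)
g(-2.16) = 4.12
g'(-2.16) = 0.12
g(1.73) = 9.64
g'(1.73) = 5.64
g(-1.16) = 4.31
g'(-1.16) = 0.31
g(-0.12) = 4.89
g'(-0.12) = 0.89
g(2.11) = 12.25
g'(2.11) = 8.25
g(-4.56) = 4.01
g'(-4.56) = 0.01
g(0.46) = 5.58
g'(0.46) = 1.58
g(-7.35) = 4.00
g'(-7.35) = 0.00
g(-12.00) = 4.00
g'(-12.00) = 0.00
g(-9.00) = 4.00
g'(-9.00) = 0.00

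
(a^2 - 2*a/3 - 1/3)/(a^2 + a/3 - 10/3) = (3*a^2 - 2*a - 1)/(3*a^2 + a - 10)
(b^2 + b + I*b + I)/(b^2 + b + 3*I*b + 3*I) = (b + I)/(b + 3*I)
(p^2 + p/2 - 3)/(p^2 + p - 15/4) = 2*(p + 2)/(2*p + 5)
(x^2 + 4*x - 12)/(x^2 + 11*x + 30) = (x - 2)/(x + 5)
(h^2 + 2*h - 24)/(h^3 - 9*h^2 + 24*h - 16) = (h + 6)/(h^2 - 5*h + 4)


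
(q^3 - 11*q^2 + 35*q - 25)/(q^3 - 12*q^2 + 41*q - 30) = (q - 5)/(q - 6)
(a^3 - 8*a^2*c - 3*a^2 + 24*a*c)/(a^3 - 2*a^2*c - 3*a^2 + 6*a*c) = (a - 8*c)/(a - 2*c)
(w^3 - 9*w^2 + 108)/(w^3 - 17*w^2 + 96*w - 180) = (w + 3)/(w - 5)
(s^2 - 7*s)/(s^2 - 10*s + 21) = s/(s - 3)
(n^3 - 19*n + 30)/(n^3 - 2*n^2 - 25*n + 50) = (n - 3)/(n - 5)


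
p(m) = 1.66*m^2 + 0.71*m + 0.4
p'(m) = 3.32*m + 0.71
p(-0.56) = 0.52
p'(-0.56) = -1.15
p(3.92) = 28.69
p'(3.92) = 13.72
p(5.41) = 52.83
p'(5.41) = 18.67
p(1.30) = 4.13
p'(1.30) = 5.03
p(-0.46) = 0.42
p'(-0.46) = -0.82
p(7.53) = 99.87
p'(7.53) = 25.71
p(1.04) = 2.93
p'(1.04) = 4.16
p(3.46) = 22.73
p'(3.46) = 12.20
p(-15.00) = 363.25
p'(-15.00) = -49.09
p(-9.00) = 128.47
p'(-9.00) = -29.17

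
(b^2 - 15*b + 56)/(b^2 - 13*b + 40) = (b - 7)/(b - 5)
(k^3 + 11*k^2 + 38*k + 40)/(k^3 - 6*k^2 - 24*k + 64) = (k^2 + 7*k + 10)/(k^2 - 10*k + 16)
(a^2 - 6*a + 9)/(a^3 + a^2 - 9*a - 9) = (a - 3)/(a^2 + 4*a + 3)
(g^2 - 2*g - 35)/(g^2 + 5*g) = (g - 7)/g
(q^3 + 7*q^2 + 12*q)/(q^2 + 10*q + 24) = q*(q + 3)/(q + 6)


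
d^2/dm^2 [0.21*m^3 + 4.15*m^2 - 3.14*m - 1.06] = 1.26*m + 8.3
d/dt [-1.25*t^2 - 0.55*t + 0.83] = -2.5*t - 0.55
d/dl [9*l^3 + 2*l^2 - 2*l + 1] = 27*l^2 + 4*l - 2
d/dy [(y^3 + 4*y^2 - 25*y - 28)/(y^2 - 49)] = (y^2 - 14*y + 25)/(y^2 - 14*y + 49)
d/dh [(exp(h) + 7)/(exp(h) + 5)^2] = (-exp(h) - 9)*exp(h)/(exp(h) + 5)^3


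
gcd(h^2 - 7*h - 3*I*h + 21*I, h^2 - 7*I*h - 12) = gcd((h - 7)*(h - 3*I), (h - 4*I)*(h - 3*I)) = h - 3*I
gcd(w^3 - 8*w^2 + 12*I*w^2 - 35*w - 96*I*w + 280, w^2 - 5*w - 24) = w - 8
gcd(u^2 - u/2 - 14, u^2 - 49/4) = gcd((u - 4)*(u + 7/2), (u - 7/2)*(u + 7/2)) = u + 7/2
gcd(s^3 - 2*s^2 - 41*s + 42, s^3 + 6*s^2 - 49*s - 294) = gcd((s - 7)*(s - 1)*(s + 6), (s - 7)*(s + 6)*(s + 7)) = s^2 - s - 42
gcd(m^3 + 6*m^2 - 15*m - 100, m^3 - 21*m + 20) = m^2 + m - 20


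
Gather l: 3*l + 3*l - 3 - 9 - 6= 6*l - 18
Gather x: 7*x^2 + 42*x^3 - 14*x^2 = 42*x^3 - 7*x^2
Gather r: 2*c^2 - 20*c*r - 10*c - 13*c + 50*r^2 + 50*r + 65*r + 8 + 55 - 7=2*c^2 - 23*c + 50*r^2 + r*(115 - 20*c) + 56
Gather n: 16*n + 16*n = 32*n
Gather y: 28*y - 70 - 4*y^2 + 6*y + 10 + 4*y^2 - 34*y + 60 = 0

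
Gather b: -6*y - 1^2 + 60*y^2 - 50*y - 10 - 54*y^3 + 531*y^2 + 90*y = -54*y^3 + 591*y^2 + 34*y - 11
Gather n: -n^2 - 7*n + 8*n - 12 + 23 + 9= -n^2 + n + 20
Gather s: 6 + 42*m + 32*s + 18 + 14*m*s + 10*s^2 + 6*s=42*m + 10*s^2 + s*(14*m + 38) + 24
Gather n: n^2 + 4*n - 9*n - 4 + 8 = n^2 - 5*n + 4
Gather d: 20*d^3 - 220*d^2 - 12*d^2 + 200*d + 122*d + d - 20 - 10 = 20*d^3 - 232*d^2 + 323*d - 30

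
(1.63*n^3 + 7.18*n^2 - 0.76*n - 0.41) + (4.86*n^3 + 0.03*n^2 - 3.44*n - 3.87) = 6.49*n^3 + 7.21*n^2 - 4.2*n - 4.28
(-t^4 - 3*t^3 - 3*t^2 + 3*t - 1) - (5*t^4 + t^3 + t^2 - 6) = -6*t^4 - 4*t^3 - 4*t^2 + 3*t + 5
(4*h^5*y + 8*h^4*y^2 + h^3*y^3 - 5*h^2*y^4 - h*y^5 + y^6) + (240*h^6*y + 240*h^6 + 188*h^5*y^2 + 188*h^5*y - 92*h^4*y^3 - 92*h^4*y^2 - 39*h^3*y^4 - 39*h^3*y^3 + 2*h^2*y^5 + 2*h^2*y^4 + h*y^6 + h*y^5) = 240*h^6*y + 240*h^6 + 188*h^5*y^2 + 192*h^5*y - 92*h^4*y^3 - 84*h^4*y^2 - 39*h^3*y^4 - 38*h^3*y^3 + 2*h^2*y^5 - 3*h^2*y^4 + h*y^6 + y^6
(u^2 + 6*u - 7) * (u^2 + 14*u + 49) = u^4 + 20*u^3 + 126*u^2 + 196*u - 343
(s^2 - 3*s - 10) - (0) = s^2 - 3*s - 10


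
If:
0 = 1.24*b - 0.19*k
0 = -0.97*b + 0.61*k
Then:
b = 0.00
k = 0.00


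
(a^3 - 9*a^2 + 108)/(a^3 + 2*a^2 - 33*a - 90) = (a - 6)/(a + 5)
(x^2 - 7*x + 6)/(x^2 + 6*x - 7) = (x - 6)/(x + 7)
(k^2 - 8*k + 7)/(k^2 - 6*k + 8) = (k^2 - 8*k + 7)/(k^2 - 6*k + 8)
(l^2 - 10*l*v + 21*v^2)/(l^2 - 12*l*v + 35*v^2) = (-l + 3*v)/(-l + 5*v)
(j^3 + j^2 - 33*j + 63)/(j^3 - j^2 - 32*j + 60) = (j^3 + j^2 - 33*j + 63)/(j^3 - j^2 - 32*j + 60)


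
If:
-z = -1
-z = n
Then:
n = -1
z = 1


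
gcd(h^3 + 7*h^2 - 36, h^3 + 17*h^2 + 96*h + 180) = h + 6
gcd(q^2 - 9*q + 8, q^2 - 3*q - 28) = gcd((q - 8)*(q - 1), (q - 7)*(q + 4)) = 1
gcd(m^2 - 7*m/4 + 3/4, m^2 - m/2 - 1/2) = m - 1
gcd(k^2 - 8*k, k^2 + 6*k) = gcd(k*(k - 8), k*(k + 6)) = k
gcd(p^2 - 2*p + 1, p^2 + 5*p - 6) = p - 1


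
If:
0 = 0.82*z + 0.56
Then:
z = -0.68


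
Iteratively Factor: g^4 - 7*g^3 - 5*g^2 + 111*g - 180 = (g - 3)*(g^3 - 4*g^2 - 17*g + 60) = (g - 3)*(g + 4)*(g^2 - 8*g + 15) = (g - 3)^2*(g + 4)*(g - 5)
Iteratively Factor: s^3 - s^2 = (s)*(s^2 - s) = s*(s - 1)*(s)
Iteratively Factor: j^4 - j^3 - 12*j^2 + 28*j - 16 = (j + 4)*(j^3 - 5*j^2 + 8*j - 4) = (j - 2)*(j + 4)*(j^2 - 3*j + 2) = (j - 2)^2*(j + 4)*(j - 1)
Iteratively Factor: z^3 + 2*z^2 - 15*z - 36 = (z + 3)*(z^2 - z - 12) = (z + 3)^2*(z - 4)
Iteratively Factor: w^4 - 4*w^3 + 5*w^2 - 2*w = (w)*(w^3 - 4*w^2 + 5*w - 2) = w*(w - 2)*(w^2 - 2*w + 1) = w*(w - 2)*(w - 1)*(w - 1)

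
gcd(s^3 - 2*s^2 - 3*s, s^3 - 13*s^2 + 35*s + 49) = s + 1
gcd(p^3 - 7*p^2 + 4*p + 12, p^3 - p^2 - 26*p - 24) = p^2 - 5*p - 6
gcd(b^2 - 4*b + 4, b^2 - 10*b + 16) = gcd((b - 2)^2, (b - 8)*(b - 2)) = b - 2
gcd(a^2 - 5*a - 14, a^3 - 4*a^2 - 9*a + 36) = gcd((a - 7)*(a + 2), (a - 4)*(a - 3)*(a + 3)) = 1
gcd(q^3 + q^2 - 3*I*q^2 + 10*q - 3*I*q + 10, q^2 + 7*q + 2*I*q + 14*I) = q + 2*I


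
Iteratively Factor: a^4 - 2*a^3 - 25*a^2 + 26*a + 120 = (a - 5)*(a^3 + 3*a^2 - 10*a - 24) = (a - 5)*(a + 2)*(a^2 + a - 12) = (a - 5)*(a + 2)*(a + 4)*(a - 3)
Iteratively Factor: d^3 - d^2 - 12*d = (d - 4)*(d^2 + 3*d) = d*(d - 4)*(d + 3)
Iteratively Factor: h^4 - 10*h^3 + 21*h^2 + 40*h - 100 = (h - 5)*(h^3 - 5*h^2 - 4*h + 20) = (h - 5)*(h - 2)*(h^2 - 3*h - 10) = (h - 5)*(h - 2)*(h + 2)*(h - 5)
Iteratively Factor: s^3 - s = (s)*(s^2 - 1) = s*(s - 1)*(s + 1)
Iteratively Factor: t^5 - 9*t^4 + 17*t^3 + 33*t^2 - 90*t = (t - 3)*(t^4 - 6*t^3 - t^2 + 30*t) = (t - 5)*(t - 3)*(t^3 - t^2 - 6*t) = (t - 5)*(t - 3)*(t + 2)*(t^2 - 3*t) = (t - 5)*(t - 3)^2*(t + 2)*(t)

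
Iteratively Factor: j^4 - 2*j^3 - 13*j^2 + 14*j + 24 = (j - 4)*(j^3 + 2*j^2 - 5*j - 6) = (j - 4)*(j + 3)*(j^2 - j - 2) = (j - 4)*(j - 2)*(j + 3)*(j + 1)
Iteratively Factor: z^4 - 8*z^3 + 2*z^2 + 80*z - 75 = (z - 5)*(z^3 - 3*z^2 - 13*z + 15) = (z - 5)*(z + 3)*(z^2 - 6*z + 5) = (z - 5)*(z - 1)*(z + 3)*(z - 5)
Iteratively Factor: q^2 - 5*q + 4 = (q - 4)*(q - 1)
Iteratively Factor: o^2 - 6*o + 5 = (o - 5)*(o - 1)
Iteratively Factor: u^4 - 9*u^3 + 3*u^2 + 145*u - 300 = (u - 3)*(u^3 - 6*u^2 - 15*u + 100) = (u - 5)*(u - 3)*(u^2 - u - 20) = (u - 5)^2*(u - 3)*(u + 4)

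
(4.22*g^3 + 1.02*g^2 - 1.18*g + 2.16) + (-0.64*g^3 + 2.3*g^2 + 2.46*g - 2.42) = 3.58*g^3 + 3.32*g^2 + 1.28*g - 0.26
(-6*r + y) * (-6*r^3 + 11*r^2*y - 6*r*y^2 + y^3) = 36*r^4 - 72*r^3*y + 47*r^2*y^2 - 12*r*y^3 + y^4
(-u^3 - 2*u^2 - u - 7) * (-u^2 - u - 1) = u^5 + 3*u^4 + 4*u^3 + 10*u^2 + 8*u + 7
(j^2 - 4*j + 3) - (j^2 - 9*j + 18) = 5*j - 15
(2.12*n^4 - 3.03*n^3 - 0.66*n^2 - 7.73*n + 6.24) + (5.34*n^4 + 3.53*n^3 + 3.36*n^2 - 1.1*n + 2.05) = 7.46*n^4 + 0.5*n^3 + 2.7*n^2 - 8.83*n + 8.29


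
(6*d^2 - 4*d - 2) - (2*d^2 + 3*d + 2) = 4*d^2 - 7*d - 4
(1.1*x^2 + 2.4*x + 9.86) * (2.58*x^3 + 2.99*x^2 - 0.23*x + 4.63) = 2.838*x^5 + 9.481*x^4 + 32.3618*x^3 + 34.0224*x^2 + 8.8442*x + 45.6518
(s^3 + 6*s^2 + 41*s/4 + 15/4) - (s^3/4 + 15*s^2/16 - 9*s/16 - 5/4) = 3*s^3/4 + 81*s^2/16 + 173*s/16 + 5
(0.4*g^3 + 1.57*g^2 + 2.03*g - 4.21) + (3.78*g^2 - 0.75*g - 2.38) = 0.4*g^3 + 5.35*g^2 + 1.28*g - 6.59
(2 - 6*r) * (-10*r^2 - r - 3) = 60*r^3 - 14*r^2 + 16*r - 6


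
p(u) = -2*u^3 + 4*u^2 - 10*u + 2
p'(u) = -6*u^2 + 8*u - 10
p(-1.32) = 26.77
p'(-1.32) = -31.01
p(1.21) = -7.79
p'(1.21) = -9.10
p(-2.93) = 115.95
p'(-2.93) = -84.95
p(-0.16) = 3.71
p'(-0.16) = -11.43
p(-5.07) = 416.17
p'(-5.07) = -204.79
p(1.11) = -6.91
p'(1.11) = -8.51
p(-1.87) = 47.77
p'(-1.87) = -45.94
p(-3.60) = 183.15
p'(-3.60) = -116.56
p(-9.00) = 1874.00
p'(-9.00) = -568.00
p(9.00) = -1222.00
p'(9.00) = -424.00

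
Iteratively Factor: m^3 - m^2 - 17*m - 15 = (m - 5)*(m^2 + 4*m + 3) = (m - 5)*(m + 1)*(m + 3)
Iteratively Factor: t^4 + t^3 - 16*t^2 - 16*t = (t)*(t^3 + t^2 - 16*t - 16) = t*(t + 4)*(t^2 - 3*t - 4) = t*(t - 4)*(t + 4)*(t + 1)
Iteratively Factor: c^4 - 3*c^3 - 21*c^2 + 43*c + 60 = (c - 3)*(c^3 - 21*c - 20) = (c - 3)*(c + 4)*(c^2 - 4*c - 5) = (c - 5)*(c - 3)*(c + 4)*(c + 1)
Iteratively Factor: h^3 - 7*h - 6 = (h - 3)*(h^2 + 3*h + 2) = (h - 3)*(h + 1)*(h + 2)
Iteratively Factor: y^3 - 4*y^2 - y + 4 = (y - 1)*(y^2 - 3*y - 4) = (y - 1)*(y + 1)*(y - 4)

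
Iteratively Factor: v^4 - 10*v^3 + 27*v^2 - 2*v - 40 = (v + 1)*(v^3 - 11*v^2 + 38*v - 40) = (v - 5)*(v + 1)*(v^2 - 6*v + 8) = (v - 5)*(v - 2)*(v + 1)*(v - 4)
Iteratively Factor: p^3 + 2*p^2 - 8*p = (p + 4)*(p^2 - 2*p) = p*(p + 4)*(p - 2)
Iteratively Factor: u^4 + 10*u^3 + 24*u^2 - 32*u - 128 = (u + 4)*(u^3 + 6*u^2 - 32) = (u + 4)^2*(u^2 + 2*u - 8) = (u - 2)*(u + 4)^2*(u + 4)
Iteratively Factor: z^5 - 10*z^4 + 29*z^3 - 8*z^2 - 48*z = (z + 1)*(z^4 - 11*z^3 + 40*z^2 - 48*z) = (z - 3)*(z + 1)*(z^3 - 8*z^2 + 16*z) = (z - 4)*(z - 3)*(z + 1)*(z^2 - 4*z) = (z - 4)^2*(z - 3)*(z + 1)*(z)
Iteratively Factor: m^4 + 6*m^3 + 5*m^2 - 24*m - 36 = (m - 2)*(m^3 + 8*m^2 + 21*m + 18) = (m - 2)*(m + 2)*(m^2 + 6*m + 9) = (m - 2)*(m + 2)*(m + 3)*(m + 3)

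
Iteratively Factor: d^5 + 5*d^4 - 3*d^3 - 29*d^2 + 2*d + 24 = (d + 4)*(d^4 + d^3 - 7*d^2 - d + 6) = (d + 1)*(d + 4)*(d^3 - 7*d + 6) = (d + 1)*(d + 3)*(d + 4)*(d^2 - 3*d + 2) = (d - 1)*(d + 1)*(d + 3)*(d + 4)*(d - 2)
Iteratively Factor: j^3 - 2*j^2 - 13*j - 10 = (j + 1)*(j^2 - 3*j - 10) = (j + 1)*(j + 2)*(j - 5)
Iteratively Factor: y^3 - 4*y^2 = (y)*(y^2 - 4*y) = y^2*(y - 4)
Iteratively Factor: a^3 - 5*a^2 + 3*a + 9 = (a - 3)*(a^2 - 2*a - 3) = (a - 3)^2*(a + 1)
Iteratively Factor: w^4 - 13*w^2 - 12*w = (w + 3)*(w^3 - 3*w^2 - 4*w) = (w + 1)*(w + 3)*(w^2 - 4*w) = w*(w + 1)*(w + 3)*(w - 4)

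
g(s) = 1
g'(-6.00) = 0.00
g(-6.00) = 1.00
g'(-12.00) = 0.00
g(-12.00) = 1.00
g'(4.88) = 0.00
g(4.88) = 1.00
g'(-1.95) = 0.00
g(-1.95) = 1.00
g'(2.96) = 0.00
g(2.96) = 1.00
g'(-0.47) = 0.00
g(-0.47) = 1.00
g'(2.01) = 0.00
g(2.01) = 1.00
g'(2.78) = 0.00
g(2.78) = 1.00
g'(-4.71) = 0.00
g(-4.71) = 1.00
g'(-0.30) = 0.00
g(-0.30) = 1.00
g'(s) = 0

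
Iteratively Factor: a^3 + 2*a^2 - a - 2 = (a + 2)*(a^2 - 1) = (a + 1)*(a + 2)*(a - 1)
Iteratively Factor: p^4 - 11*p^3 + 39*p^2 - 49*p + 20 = (p - 4)*(p^3 - 7*p^2 + 11*p - 5) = (p - 4)*(p - 1)*(p^2 - 6*p + 5) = (p - 5)*(p - 4)*(p - 1)*(p - 1)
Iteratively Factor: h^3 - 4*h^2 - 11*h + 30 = (h - 2)*(h^2 - 2*h - 15) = (h - 5)*(h - 2)*(h + 3)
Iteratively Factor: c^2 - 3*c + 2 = (c - 2)*(c - 1)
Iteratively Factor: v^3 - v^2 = (v)*(v^2 - v) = v*(v - 1)*(v)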